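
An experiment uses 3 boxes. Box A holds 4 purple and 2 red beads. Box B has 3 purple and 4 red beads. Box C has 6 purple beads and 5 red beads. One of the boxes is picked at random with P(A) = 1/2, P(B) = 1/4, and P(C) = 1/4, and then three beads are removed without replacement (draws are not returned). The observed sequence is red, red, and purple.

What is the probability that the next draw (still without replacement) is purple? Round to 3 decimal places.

Under each hypothesis, the probability of the observed sequence is: P(data | box A) = (2/6)(1/5)(4/4) = 1/15; P(data | box B) = (4/7)(3/6)(3/5) = 6/35; P(data | box C) = (5/11)(4/10)(6/9) = 4/33.
The prior-weighted likelihoods are 1/2 · 1/15 = 1/30, 1/4 · 6/35 = 3/70, 1/4 · 4/33 = 1/33; these sum to 41/385.
Normalising, the posterior is P(box A | data) = 77/246, P(box B | data) = 33/82, P(box C | data) = 35/123.
The predictive probability is P(purple next | data) = (1)(77/246) + (1/2)(33/82) + (5/8)(35/123) = 227/328.

0.692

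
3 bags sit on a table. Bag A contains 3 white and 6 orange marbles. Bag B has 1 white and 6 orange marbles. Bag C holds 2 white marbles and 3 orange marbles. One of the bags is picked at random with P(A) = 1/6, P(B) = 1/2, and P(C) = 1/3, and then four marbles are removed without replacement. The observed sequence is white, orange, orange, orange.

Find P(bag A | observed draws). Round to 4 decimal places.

For each hypothesis, P(data | H) works out to: P(data | bag A) = (3/9)(6/8)(5/7)(4/6) = 0.11905; P(data | bag B) = (1/7)(6/6)(5/5)(4/4) = 0.14286; P(data | bag C) = (2/5)(3/4)(2/3)(1/2) = 0.1.
The prior-weighted likelihoods are 1/6 · 0.11905 = 0.019841, 1/2 · 0.14286 = 0.071429, 1/3 · 0.1 = 0.033333; these sum to 0.1246.
Therefore the posterior P(bag A | data) = (0.019841) / (0.1246) = 0.15924.

0.1592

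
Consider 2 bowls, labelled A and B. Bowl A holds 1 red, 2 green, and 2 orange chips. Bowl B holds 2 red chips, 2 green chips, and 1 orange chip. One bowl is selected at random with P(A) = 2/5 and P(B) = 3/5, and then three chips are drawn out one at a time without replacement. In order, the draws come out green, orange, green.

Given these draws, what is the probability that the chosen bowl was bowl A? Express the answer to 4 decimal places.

For each hypothesis, P(data | H) works out to: P(data | bowl A) = (2/5)(2/4)(1/3) = 1/15; P(data | bowl B) = (2/5)(1/4)(1/3) = 1/30.
Multiplying each by its prior: 2/5 · 1/15 = 2/75, 3/5 · 1/30 = 1/50; summing to 7/150.
Therefore the posterior P(bowl A | data) = (2/75) / (7/150) = 4/7.

0.5714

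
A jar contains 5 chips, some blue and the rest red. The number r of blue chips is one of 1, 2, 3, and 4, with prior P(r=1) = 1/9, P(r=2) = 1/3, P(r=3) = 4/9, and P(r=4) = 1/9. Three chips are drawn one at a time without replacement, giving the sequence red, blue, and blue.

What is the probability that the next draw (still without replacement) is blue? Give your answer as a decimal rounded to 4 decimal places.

0.4615

Compute the likelihood of the observed sequence for each case: P(data | r = 1) = (4/5)(1/4)(0/3) = 0; P(data | r = 2) = (3/5)(2/4)(1/3) = 1/10; P(data | r = 3) = (2/5)(3/4)(2/3) = 1/5; P(data | r = 4) = (1/5)(4/4)(3/3) = 1/5.
The prior-weighted likelihoods are 1/9 · 0 = 0, 1/3 · 1/10 = 1/30, 4/9 · 1/5 = 4/45, 1/9 · 1/5 = 1/45; summing to 13/90.
The posterior is then P(r = 1 | data) = 0, P(r = 2 | data) = 3/13, P(r = 3 | data) = 8/13, P(r = 4 | data) = 2/13.
The predictive probability is P(blue next | data) = (0)(3/13) + (1/2)(8/13) + (1)(2/13) = 6/13.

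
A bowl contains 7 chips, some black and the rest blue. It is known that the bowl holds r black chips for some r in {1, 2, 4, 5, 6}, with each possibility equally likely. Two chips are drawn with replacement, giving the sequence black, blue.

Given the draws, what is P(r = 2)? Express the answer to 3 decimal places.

For each hypothesis, P(data | H) works out to: P(data | r = 1) = (1/7)(6/7) = 6/49; P(data | r = 2) = (2/7)(5/7) = 10/49; P(data | r = 4) = (4/7)(3/7) = 12/49; P(data | r = 5) = (5/7)(2/7) = 10/49; P(data | r = 6) = (6/7)(1/7) = 6/49.
Multiplying each by its prior: 1/5 · 6/49 = 6/245, 1/5 · 10/49 = 2/49, 1/5 · 12/49 = 12/245, 1/5 · 10/49 = 2/49, 1/5 · 6/49 = 6/245; these sum to 44/245.
By Bayes' rule, P(r = 2 | data) = (2/49) / (44/245) = 5/22.

0.227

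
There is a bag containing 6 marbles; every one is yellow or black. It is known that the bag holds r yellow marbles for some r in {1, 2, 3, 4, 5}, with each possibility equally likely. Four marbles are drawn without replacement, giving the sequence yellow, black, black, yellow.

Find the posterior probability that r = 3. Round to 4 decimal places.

0.4286

Under each hypothesis, the probability of the observed sequence is: P(data | r = 1) = (1/6)(5/5)(4/4)(0/3) = 0; P(data | r = 2) = (2/6)(4/5)(3/4)(1/3) = 1/15; P(data | r = 3) = (3/6)(3/5)(2/4)(2/3) = 1/10; P(data | r = 4) = (4/6)(2/5)(1/4)(3/3) = 1/15; P(data | r = 5) = (5/6)(1/5)(0/4) = 0.
The prior-weighted likelihoods are 1/5 · 0 = 0, 1/5 · 1/15 = 1/75, 1/5 · 1/10 = 1/50, 1/5 · 1/15 = 1/75, 1/5 · 0 = 0; these sum to 7/150.
Therefore the posterior P(r = 3 | data) = (1/50) / (7/150) = 3/7.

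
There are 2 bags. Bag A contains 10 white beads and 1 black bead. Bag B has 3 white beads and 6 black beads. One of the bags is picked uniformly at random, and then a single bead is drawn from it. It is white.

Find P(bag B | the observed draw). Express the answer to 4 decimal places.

For each hypothesis, P(data | H) works out to: P(data | bag A) = (10/11) = 10/11; P(data | bag B) = (3/9) = 1/3.
Multiplying each by its prior: 1/2 · 10/11 = 5/11, 1/2 · 1/3 = 1/6; with total 41/66.
Hence P(bag B | data) = (1/6) / (41/66) = 11/41.

0.2683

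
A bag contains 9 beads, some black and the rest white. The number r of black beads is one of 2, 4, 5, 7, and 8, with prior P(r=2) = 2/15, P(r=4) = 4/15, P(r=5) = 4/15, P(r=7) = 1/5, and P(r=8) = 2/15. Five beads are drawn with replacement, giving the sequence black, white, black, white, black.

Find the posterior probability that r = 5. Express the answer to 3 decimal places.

Compute the likelihood of the observed sequence for each case: P(data | r = 2) = (2/9)(7/9)(2/9)(7/9)(2/9) = 0.0066386; P(data | r = 4) = (4/9)(5/9)(4/9)(5/9)(4/9) = 0.027096; P(data | r = 5) = (5/9)(4/9)(5/9)(4/9)(5/9) = 0.03387; P(data | r = 7) = (7/9)(2/9)(7/9)(2/9)(7/9) = 0.023235; P(data | r = 8) = (8/9)(1/9)(8/9)(1/9)(8/9) = 0.0086708.
The prior-weighted likelihoods are 2/15 · 0.0066386 = 0.00088514, 4/15 · 0.027096 = 0.0072256, 4/15 · 0.03387 = 0.009032, 1/5 · 0.023235 = 0.004647, 2/15 · 0.0086708 = 0.0011561; with total 0.022946.
Hence P(r = 5 | data) = (0.009032) / (0.022946) = 0.39362.

0.394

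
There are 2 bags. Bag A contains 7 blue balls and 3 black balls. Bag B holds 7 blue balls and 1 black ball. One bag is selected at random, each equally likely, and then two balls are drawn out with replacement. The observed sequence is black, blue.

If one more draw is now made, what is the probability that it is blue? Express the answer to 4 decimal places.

0.7599

The likelihood of the observed sequence under each hypothesis: P(data | bag A) = (3/10)(7/10) = 0.21; P(data | bag B) = (1/8)(7/8) = 0.10938.
Weighting by the prior gives 1/2 · 0.21 = 0.105, 1/2 · 0.10938 = 0.054688; summing to 0.15969.
Dividing through by the total gives posterior P(bag A | data) = 0.65753, P(bag B | data) = 0.34247.
So P(blue next | data) = Σ P(blue next | H) P(H | data) = (7/10)(0.65753) + (7/8)(0.34247) = 0.75993.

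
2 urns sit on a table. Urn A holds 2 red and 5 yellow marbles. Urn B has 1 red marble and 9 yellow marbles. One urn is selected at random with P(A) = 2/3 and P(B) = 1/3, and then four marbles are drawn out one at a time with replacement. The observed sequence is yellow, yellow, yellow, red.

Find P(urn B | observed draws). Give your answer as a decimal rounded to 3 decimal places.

Under each hypothesis, the probability of the observed sequence is: P(data | urn A) = (5/7)(5/7)(5/7)(2/7) = 0.10412; P(data | urn B) = (9/10)(9/10)(9/10)(1/10) = 0.0729.
Multiplying each by its prior: 2/3 · 0.10412 = 0.069416, 1/3 · 0.0729 = 0.0243; these sum to 0.093716.
Hence P(urn B | data) = (0.0243) / (0.093716) = 0.2593.

0.259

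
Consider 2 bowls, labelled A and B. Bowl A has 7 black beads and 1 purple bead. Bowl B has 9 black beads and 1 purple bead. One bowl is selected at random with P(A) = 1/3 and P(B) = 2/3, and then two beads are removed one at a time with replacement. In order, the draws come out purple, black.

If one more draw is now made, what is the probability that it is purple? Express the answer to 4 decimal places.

Compute the likelihood of the observed sequence for each case: P(data | bowl A) = (1/8)(7/8) = 0.10938; P(data | bowl B) = (1/10)(9/10) = 0.09.
The prior-weighted likelihoods are 1/3 · 0.10938 = 0.036458, 2/3 · 0.09 = 0.06; these sum to 0.096458.
Normalising, the posterior is P(bowl A | data) = 0.37797, P(bowl B | data) = 0.62203.
So P(purple next | data) = Σ P(purple next | H) P(H | data) = (1/8)(0.37797) + (1/10)(0.62203) = 0.10945.

0.1094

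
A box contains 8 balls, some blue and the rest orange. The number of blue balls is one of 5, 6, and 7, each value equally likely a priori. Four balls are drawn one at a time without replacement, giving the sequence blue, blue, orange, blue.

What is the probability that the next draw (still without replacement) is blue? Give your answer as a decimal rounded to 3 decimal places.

The likelihood of the observed sequence under each hypothesis: P(data | r = 5) = (5/8)(4/7)(3/6)(3/5) = 3/28; P(data | r = 6) = (6/8)(5/7)(2/6)(4/5) = 1/7; P(data | r = 7) = (7/8)(6/7)(1/6)(5/5) = 1/8.
The prior-weighted likelihoods are 1/3 · 3/28 = 1/28, 1/3 · 1/7 = 1/21, 1/3 · 1/8 = 1/24; these sum to 1/8.
Dividing through by the total gives posterior P(r = 5 | data) = 2/7, P(r = 6 | data) = 8/21, P(r = 7 | data) = 1/3.
The predictive probability is P(blue next | data) = (1/2)(2/7) + (3/4)(8/21) + (1)(1/3) = 16/21.

0.762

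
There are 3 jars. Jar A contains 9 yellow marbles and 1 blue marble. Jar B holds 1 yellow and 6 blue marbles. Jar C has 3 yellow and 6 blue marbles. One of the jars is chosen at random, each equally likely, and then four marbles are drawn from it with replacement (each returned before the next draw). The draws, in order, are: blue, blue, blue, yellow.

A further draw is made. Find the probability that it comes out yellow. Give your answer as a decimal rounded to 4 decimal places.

Under each hypothesis, the probability of the observed sequence is: P(data | jar A) = (1/10)(1/10)(1/10)(9/10) = 0.0009; P(data | jar B) = (6/7)(6/7)(6/7)(1/7) = 0.089963; P(data | jar C) = (6/9)(6/9)(6/9)(3/9) = 0.098765.
Multiplying each by its prior: 1/3 · 0.0009 = 0.0003, 1/3 · 0.089963 = 0.029988, 1/3 · 0.098765 = 0.032922; with total 0.063209.
Dividing through by the total gives posterior P(jar A | data) = 0.0047461, P(jar B | data) = 0.47442, P(jar C | data) = 0.52084.
The predictive probability is P(yellow next | data) = (9/10)(0.0047461) + (1/7)(0.47442) + (1/3)(0.52084) = 0.24566.

0.2457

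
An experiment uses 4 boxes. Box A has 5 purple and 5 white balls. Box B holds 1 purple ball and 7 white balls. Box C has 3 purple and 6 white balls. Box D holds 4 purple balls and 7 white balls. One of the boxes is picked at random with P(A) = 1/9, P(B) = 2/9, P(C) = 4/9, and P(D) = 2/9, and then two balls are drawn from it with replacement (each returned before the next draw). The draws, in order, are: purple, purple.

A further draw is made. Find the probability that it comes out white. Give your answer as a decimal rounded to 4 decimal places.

0.6231

For each hypothesis, P(data | H) works out to: P(data | box A) = (5/10)(5/10) = 0.25; P(data | box B) = (1/8)(1/8) = 0.015625; P(data | box C) = (3/9)(3/9) = 0.11111; P(data | box D) = (4/11)(4/11) = 0.13223.
Weighting by the prior gives 1/9 · 0.25 = 0.027778, 2/9 · 0.015625 = 0.0034722, 4/9 · 0.11111 = 0.049383, 2/9 · 0.13223 = 0.029385; with total 0.11002.
The posterior is then P(box A | data) = 0.25249, P(box B | data) = 0.031561, P(box C | data) = 0.44886, P(box D | data) = 0.26709.
So P(white next | data) = Σ P(white next | H) P(H | data) = (1/2)(0.25249) + (7/8)(0.031561) + (2/3)(0.44886) + (7/11)(0.26709) = 0.62307.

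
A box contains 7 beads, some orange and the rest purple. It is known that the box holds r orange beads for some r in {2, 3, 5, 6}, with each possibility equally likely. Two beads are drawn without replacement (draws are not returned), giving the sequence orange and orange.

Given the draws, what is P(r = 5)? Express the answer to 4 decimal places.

0.3448

The likelihood of the observed sequence under each hypothesis: P(data | r = 2) = (2/7)(1/6) = 1/21; P(data | r = 3) = (3/7)(2/6) = 1/7; P(data | r = 5) = (5/7)(4/6) = 10/21; P(data | r = 6) = (6/7)(5/6) = 5/7.
Multiplying each by its prior: 1/4 · 1/21 = 1/84, 1/4 · 1/7 = 1/28, 1/4 · 10/21 = 5/42, 1/4 · 5/7 = 5/28; these sum to 29/84.
By Bayes' rule, P(r = 5 | data) = (5/42) / (29/84) = 10/29.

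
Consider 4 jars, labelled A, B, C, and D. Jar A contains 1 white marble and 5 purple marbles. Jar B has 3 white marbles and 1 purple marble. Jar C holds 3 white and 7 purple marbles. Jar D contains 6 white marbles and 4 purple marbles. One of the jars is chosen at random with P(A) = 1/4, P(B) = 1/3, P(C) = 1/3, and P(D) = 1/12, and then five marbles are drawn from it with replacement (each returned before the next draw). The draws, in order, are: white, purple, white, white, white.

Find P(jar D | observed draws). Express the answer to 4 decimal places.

0.1320

For each hypothesis, P(data | H) works out to: P(data | jar A) = (1/6)(5/6)(1/6)(1/6)(1/6) = 0.000643; P(data | jar B) = (3/4)(1/4)(3/4)(3/4)(3/4) = 0.079102; P(data | jar C) = (3/10)(7/10)(3/10)(3/10)(3/10) = 0.00567; P(data | jar D) = (6/10)(4/10)(6/10)(6/10)(6/10) = 0.05184.
The prior-weighted likelihoods are 1/4 · 0.000643 = 0.00016075, 1/3 · 0.079102 = 0.026367, 1/3 · 0.00567 = 0.00189, 1/12 · 0.05184 = 0.00432; these sum to 0.032738.
Therefore the posterior P(jar D | data) = (0.00432) / (0.032738) = 0.13196.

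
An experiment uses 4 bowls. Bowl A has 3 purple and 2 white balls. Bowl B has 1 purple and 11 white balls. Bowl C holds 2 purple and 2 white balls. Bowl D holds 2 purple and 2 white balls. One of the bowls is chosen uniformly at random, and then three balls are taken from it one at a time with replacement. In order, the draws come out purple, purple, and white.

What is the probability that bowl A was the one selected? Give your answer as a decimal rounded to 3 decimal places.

0.360

Compute the likelihood of the observed sequence for each case: P(data | bowl A) = (3/5)(3/5)(2/5) = 0.144; P(data | bowl B) = (1/12)(1/12)(11/12) = 0.0063657; P(data | bowl C) = (2/4)(2/4)(2/4) = 0.125; P(data | bowl D) = (2/4)(2/4)(2/4) = 0.125.
Multiplying each by its prior: 1/4 · 0.144 = 0.036, 1/4 · 0.0063657 = 0.0015914, 1/4 · 0.125 = 0.03125, 1/4 · 0.125 = 0.03125; with total 0.10009.
Therefore the posterior P(bowl A | data) = (0.036) / (0.10009) = 0.35967.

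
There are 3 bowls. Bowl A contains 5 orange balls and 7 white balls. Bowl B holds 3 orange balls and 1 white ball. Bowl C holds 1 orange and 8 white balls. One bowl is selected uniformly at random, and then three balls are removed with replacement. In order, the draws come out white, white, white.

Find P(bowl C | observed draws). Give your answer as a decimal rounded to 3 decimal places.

Compute the likelihood of the observed sequence for each case: P(data | bowl A) = (7/12)(7/12)(7/12) = 0.1985; P(data | bowl B) = (1/4)(1/4)(1/4) = 0.015625; P(data | bowl C) = (8/9)(8/9)(8/9) = 0.70233.
Multiplying each by its prior: 1/3 · 0.1985 = 0.066165, 1/3 · 0.015625 = 0.0052083, 1/3 · 0.70233 = 0.23411; these sum to 0.30548.
By Bayes' rule, P(bowl C | data) = (0.23411) / (0.30548) = 0.76636.

0.766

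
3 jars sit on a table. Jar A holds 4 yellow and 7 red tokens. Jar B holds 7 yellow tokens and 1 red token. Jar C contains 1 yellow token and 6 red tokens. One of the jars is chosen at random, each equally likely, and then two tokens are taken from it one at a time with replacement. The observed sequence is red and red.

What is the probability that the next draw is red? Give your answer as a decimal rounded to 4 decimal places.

The likelihood of the observed sequence under each hypothesis: P(data | jar A) = (7/11)(7/11) = 0.40496; P(data | jar B) = (1/8)(1/8) = 0.015625; P(data | jar C) = (6/7)(6/7) = 0.73469.
Multiplying each by its prior: 1/3 · 0.40496 = 0.13499, 1/3 · 0.015625 = 0.0052083, 1/3 · 0.73469 = 0.2449; with total 0.38509.
Normalising, the posterior is P(jar A | data) = 0.35053, P(jar B | data) = 0.013525, P(jar C | data) = 0.63595.
The predictive probability is P(red next | data) = (7/11)(0.35053) + (1/8)(0.013525) + (6/7)(0.63595) = 0.76985.

0.7699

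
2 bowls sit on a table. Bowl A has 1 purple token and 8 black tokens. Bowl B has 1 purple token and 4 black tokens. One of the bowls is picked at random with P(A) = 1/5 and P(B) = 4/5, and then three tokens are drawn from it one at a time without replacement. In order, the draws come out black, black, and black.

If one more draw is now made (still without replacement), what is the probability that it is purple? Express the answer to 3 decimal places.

0.402

The likelihood of the observed sequence under each hypothesis: P(data | bowl A) = (8/9)(7/8)(6/7) = 2/3; P(data | bowl B) = (4/5)(3/4)(2/3) = 2/5.
Multiplying each by its prior: 1/5 · 2/3 = 2/15, 4/5 · 2/5 = 8/25; these sum to 34/75.
The posterior is then P(bowl A | data) = 5/17, P(bowl B | data) = 12/17.
Averaging over the posterior, P(purple next | data) = (1/6)(5/17) + (1/2)(12/17) = 41/102.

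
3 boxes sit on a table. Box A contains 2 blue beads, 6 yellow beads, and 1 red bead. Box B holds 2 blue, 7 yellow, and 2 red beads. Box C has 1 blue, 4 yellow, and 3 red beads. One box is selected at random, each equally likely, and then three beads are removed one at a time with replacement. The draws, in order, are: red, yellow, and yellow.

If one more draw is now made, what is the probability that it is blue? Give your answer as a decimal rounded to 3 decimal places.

0.166

The likelihood of the observed sequence under each hypothesis: P(data | box A) = (1/9)(6/9)(6/9) = 0.049383; P(data | box B) = (2/11)(7/11)(7/11) = 0.073629; P(data | box C) = (3/8)(4/8)(4/8) = 0.09375.
Multiplying each by its prior: 1/3 · 0.049383 = 0.016461, 1/3 · 0.073629 = 0.024543, 1/3 · 0.09375 = 0.03125; these sum to 0.072254.
The posterior is then P(box A | data) = 0.22782, P(box B | data) = 0.33968, P(box C | data) = 0.4325.
Averaging over the posterior, P(blue next | data) = (2/9)(0.22782) + (2/11)(0.33968) + (1/8)(0.4325) = 0.16645.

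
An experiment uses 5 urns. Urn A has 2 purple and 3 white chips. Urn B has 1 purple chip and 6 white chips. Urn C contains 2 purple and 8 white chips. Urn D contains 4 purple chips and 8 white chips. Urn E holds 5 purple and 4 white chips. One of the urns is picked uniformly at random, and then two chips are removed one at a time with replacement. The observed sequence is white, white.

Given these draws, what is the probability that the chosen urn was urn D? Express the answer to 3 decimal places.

0.187

The likelihood of the observed sequence under each hypothesis: P(data | urn A) = (3/5)(3/5) = 0.36; P(data | urn B) = (6/7)(6/7) = 0.73469; P(data | urn C) = (8/10)(8/10) = 0.64; P(data | urn D) = (8/12)(8/12) = 0.44444; P(data | urn E) = (4/9)(4/9) = 0.19753.
Weighting by the prior gives 1/5 · 0.36 = 0.072, 1/5 · 0.73469 = 0.14694, 1/5 · 0.64 = 0.128, 1/5 · 0.44444 = 0.088889, 1/5 · 0.19753 = 0.039506; with total 0.47533.
Hence P(urn D | data) = (0.088889) / (0.47533) = 0.187.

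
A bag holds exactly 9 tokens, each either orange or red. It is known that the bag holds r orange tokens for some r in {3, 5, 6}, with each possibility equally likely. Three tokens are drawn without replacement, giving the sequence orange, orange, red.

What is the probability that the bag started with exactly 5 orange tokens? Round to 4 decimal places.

The likelihood of the observed sequence under each hypothesis: P(data | r = 3) = (3/9)(2/8)(6/7) = 1/14; P(data | r = 5) = (5/9)(4/8)(4/7) = 10/63; P(data | r = 6) = (6/9)(5/8)(3/7) = 5/28.
Weighting by the prior gives 1/3 · 1/14 = 1/42, 1/3 · 10/63 = 10/189, 1/3 · 5/28 = 5/84; with total 103/756.
By Bayes' rule, P(r = 5 | data) = (10/189) / (103/756) = 40/103.

0.3883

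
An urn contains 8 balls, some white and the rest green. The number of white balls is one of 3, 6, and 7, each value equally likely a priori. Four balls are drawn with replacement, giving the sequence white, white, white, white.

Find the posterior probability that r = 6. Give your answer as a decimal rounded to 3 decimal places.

0.343

The likelihood of the observed sequence under each hypothesis: P(data | r = 3) = (3/8)(3/8)(3/8)(3/8) = 0.019775; P(data | r = 6) = (6/8)(6/8)(6/8)(6/8) = 0.31641; P(data | r = 7) = (7/8)(7/8)(7/8)(7/8) = 0.58618.
The prior-weighted likelihoods are 1/3 · 0.019775 = 0.0065918, 1/3 · 0.31641 = 0.10547, 1/3 · 0.58618 = 0.19539; with total 0.30745.
So P(r = 6 | data) = (0.10547) / (0.30745) = 0.34304.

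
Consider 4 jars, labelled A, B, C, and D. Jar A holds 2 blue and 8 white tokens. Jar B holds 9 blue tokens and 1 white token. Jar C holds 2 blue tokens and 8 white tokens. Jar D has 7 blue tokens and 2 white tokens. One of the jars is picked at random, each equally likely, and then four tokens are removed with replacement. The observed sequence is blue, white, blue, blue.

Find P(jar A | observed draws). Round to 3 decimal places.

0.034

Under each hypothesis, the probability of the observed sequence is: P(data | jar A) = (2/10)(8/10)(2/10)(2/10) = 0.0064; P(data | jar B) = (9/10)(1/10)(9/10)(9/10) = 0.0729; P(data | jar C) = (2/10)(8/10)(2/10)(2/10) = 0.0064; P(data | jar D) = (7/9)(2/9)(7/9)(7/9) = 0.10456.
Multiplying each by its prior: 1/4 · 0.0064 = 0.0016, 1/4 · 0.0729 = 0.018225, 1/4 · 0.0064 = 0.0016, 1/4 · 0.10456 = 0.026139; summing to 0.047564.
Hence P(jar A | data) = (0.0016) / (0.047564) = 0.033639.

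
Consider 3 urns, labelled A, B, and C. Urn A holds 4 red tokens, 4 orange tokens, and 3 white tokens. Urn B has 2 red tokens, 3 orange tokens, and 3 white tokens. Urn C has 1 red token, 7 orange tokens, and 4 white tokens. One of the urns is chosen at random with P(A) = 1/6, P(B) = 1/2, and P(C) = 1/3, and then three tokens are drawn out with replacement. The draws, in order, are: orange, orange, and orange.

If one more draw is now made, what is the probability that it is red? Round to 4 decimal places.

0.1494

Under each hypothesis, the probability of the observed sequence is: P(data | urn A) = (4/11)(4/11)(4/11) = 0.048084; P(data | urn B) = (3/8)(3/8)(3/8) = 0.052734; P(data | urn C) = (7/12)(7/12)(7/12) = 0.1985.
The prior-weighted likelihoods are 1/6 · 0.048084 = 0.008014, 1/2 · 0.052734 = 0.026367, 1/3 · 0.1985 = 0.066165; summing to 0.10055.
Dividing through by the total gives posterior P(urn A | data) = 0.079705, P(urn B | data) = 0.26224, P(urn C | data) = 0.65806.
The predictive probability is P(red next | data) = (4/11)(0.079705) + (1/4)(0.26224) + (1/12)(0.65806) = 0.14938.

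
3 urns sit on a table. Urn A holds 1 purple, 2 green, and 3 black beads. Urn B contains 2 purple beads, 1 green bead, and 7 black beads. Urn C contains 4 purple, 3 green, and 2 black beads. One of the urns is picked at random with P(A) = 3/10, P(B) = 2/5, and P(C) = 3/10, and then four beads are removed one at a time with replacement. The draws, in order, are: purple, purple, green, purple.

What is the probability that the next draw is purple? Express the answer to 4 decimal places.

The likelihood of the observed sequence under each hypothesis: P(data | urn A) = (1/6)(1/6)(2/6)(1/6) = 0.0015432; P(data | urn B) = (2/10)(2/10)(1/10)(2/10) = 0.0008; P(data | urn C) = (4/9)(4/9)(3/9)(4/9) = 0.029264.
Weighting by the prior gives 3/10 · 0.0015432 = 0.00046296, 2/5 · 0.0008 = 0.00032, 3/10 · 0.029264 = 0.0087791; these sum to 0.0095621.
The posterior is then P(urn A | data) = 0.048416, P(urn B | data) = 0.033465, P(urn C | data) = 0.91812.
The predictive probability is P(purple next | data) = (1/6)(0.048416) + (1/5)(0.033465) + (4/9)(0.91812) = 0.42282.

0.4228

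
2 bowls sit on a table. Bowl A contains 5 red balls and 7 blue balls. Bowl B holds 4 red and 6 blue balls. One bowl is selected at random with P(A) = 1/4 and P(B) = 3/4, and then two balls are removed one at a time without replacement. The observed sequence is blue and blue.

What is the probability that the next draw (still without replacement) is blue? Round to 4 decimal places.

0.5000

For each hypothesis, P(data | H) works out to: P(data | bowl A) = (7/12)(6/11) = 7/22; P(data | bowl B) = (6/10)(5/9) = 1/3.
Multiplying each by its prior: 1/4 · 7/22 = 7/88, 3/4 · 1/3 = 1/4; these sum to 29/88.
The posterior is then P(bowl A | data) = 7/29, P(bowl B | data) = 22/29.
The predictive probability is P(blue next | data) = (1/2)(7/29) + (1/2)(22/29) = 1/2.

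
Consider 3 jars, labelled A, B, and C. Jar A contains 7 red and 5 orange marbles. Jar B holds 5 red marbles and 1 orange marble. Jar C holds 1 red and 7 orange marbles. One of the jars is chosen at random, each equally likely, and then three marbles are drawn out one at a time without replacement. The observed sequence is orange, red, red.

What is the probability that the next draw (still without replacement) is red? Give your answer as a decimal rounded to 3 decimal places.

The likelihood of the observed sequence under each hypothesis: P(data | jar A) = (5/12)(7/11)(6/10) = 7/44; P(data | jar B) = (1/6)(5/5)(4/4) = 1/6; P(data | jar C) = (7/8)(1/7)(0/6) = 0.
The prior-weighted likelihoods are 1/3 · 7/44 = 7/132, 1/3 · 1/6 = 1/18, 1/3 · 0 = 0; with total 43/396.
Dividing through by the total gives posterior P(jar A | data) = 21/43, P(jar B | data) = 22/43, P(jar C | data) = 0.
Averaging over the posterior, P(red next | data) = (5/9)(21/43) + (1)(22/43) = 101/129.

0.783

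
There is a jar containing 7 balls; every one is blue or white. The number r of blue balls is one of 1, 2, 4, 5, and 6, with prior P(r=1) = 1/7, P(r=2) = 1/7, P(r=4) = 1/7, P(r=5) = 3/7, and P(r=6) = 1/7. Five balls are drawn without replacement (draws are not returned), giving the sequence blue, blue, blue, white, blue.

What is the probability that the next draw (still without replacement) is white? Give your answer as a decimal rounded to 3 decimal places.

0.375

For each hypothesis, P(data | H) works out to: P(data | r = 1) = (1/7)(0/6) = 0; P(data | r = 2) = (2/7)(1/6)(0/5) = 0; P(data | r = 4) = (4/7)(3/6)(2/5)(3/4)(1/3) = 1/35; P(data | r = 5) = (5/7)(4/6)(3/5)(2/4)(2/3) = 2/21; P(data | r = 6) = (6/7)(5/6)(4/5)(1/4)(3/3) = 1/7.
Multiplying each by its prior: 1/7 · 0 = 0, 1/7 · 0 = 0, 1/7 · 1/35 = 1/245, 3/7 · 2/21 = 2/49, 1/7 · 1/7 = 1/49; with total 16/245.
Normalising, the posterior is P(r = 1 | data) = 0, P(r = 2 | data) = 0, P(r = 4 | data) = 1/16, P(r = 5 | data) = 5/8, P(r = 6 | data) = 5/16.
The predictive probability is P(white next | data) = (1)(1/16) + (1/2)(5/8) + (0)(5/16) = 3/8.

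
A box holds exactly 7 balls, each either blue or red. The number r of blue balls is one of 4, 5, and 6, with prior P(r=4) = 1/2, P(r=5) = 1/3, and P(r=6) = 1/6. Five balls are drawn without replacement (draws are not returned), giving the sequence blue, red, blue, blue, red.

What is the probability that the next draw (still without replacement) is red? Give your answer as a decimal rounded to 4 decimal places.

0.3214

For each hypothesis, P(data | H) works out to: P(data | r = 4) = (4/7)(3/6)(3/5)(2/4)(2/3) = 2/35; P(data | r = 5) = (5/7)(2/6)(4/5)(3/4)(1/3) = 1/21; P(data | r = 6) = (6/7)(1/6)(5/5)(4/4)(0/3) = 0.
The prior-weighted likelihoods are 1/2 · 2/35 = 1/35, 1/3 · 1/21 = 1/63, 1/6 · 0 = 0; summing to 2/45.
Dividing through by the total gives posterior P(r = 4 | data) = 9/14, P(r = 5 | data) = 5/14, P(r = 6 | data) = 0.
The predictive probability is P(red next | data) = (1/2)(9/14) + (0)(5/14) = 9/28.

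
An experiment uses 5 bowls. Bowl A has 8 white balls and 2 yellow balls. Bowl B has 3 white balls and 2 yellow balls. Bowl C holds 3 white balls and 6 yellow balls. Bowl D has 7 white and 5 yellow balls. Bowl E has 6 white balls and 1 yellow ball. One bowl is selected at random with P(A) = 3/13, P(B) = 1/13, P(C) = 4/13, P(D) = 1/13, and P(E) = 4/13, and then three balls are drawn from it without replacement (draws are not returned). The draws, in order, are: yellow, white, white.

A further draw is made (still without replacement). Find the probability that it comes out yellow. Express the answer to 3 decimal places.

0.283

Compute the likelihood of the observed sequence for each case: P(data | bowl A) = (2/10)(8/9)(7/8) = 0.15556; P(data | bowl B) = (2/5)(3/4)(2/3) = 0.2; P(data | bowl C) = (6/9)(3/8)(2/7) = 0.071429; P(data | bowl D) = (5/12)(7/11)(6/10) = 0.15909; P(data | bowl E) = (1/7)(6/6)(5/5) = 0.14286.
Weighting by the prior gives 3/13 · 0.15556 = 0.035897, 1/13 · 0.2 = 0.015385, 4/13 · 0.071429 = 0.021978, 1/13 · 0.15909 = 0.012238, 4/13 · 0.14286 = 0.043956; with total 0.12945.
Normalising, the posterior is P(bowl A | data) = 0.2773, P(bowl B | data) = 0.11884, P(bowl C | data) = 0.16977, P(bowl D | data) = 0.094534, P(bowl E | data) = 0.33955.
So P(yellow next | data) = Σ P(yellow next | H) P(H | data) = (1/7)(0.2773) + (1/2)(0.11884) + (5/6)(0.16977) + (4/9)(0.094534) + (0)(0.33955) = 0.28253.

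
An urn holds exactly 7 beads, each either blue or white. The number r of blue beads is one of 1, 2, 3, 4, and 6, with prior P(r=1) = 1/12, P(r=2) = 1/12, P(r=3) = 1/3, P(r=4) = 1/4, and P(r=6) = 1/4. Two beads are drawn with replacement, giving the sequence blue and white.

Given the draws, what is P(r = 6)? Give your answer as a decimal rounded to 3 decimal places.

0.153

For each hypothesis, P(data | H) works out to: P(data | r = 1) = (1/7)(6/7) = 6/49; P(data | r = 2) = (2/7)(5/7) = 10/49; P(data | r = 3) = (3/7)(4/7) = 12/49; P(data | r = 4) = (4/7)(3/7) = 12/49; P(data | r = 6) = (6/7)(1/7) = 6/49.
The prior-weighted likelihoods are 1/12 · 6/49 = 1/98, 1/12 · 10/49 = 5/294, 1/3 · 12/49 = 4/49, 1/4 · 12/49 = 3/49, 1/4 · 6/49 = 3/98; these sum to 59/294.
Therefore the posterior P(r = 6 | data) = (3/98) / (59/294) = 9/59.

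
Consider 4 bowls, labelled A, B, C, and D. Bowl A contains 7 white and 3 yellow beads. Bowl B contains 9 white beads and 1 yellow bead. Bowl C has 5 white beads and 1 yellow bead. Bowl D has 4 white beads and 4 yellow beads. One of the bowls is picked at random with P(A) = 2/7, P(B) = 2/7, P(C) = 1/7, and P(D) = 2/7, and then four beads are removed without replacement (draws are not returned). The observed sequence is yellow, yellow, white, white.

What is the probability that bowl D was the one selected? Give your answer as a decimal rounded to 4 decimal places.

0.6316

For each hypothesis, P(data | H) works out to: P(data | bowl A) = (3/10)(2/9)(7/8)(6/7) = 1/20; P(data | bowl B) = (1/10)(0/9) = 0; P(data | bowl C) = (1/6)(0/5) = 0; P(data | bowl D) = (4/8)(3/7)(4/6)(3/5) = 3/35.
The prior-weighted likelihoods are 2/7 · 1/20 = 1/70, 2/7 · 0 = 0, 1/7 · 0 = 0, 2/7 · 3/35 = 6/245; these sum to 19/490.
Therefore the posterior P(bowl D | data) = (6/245) / (19/490) = 12/19.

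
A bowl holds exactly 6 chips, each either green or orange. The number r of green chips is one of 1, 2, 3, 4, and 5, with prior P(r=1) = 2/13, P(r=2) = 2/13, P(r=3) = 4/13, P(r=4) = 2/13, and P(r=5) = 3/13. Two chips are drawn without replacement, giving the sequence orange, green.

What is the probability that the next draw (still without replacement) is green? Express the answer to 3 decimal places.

The likelihood of the observed sequence under each hypothesis: P(data | r = 1) = (5/6)(1/5) = 1/6; P(data | r = 2) = (4/6)(2/5) = 4/15; P(data | r = 3) = (3/6)(3/5) = 3/10; P(data | r = 4) = (2/6)(4/5) = 4/15; P(data | r = 5) = (1/6)(5/5) = 1/6.
Weighting by the prior gives 2/13 · 1/6 = 1/39, 2/13 · 4/15 = 8/195, 4/13 · 3/10 = 6/65, 2/13 · 4/15 = 8/195, 3/13 · 1/6 = 1/26; these sum to 31/130.
Dividing through by the total gives posterior P(r = 1 | data) = 10/93, P(r = 2 | data) = 16/93, P(r = 3 | data) = 12/31, P(r = 4 | data) = 16/93, P(r = 5 | data) = 5/31.
Averaging over the posterior, P(green next | data) = (0)(10/93) + (1/4)(16/93) + (1/2)(12/31) + (3/4)(16/93) + (1)(5/31) = 49/93.

0.527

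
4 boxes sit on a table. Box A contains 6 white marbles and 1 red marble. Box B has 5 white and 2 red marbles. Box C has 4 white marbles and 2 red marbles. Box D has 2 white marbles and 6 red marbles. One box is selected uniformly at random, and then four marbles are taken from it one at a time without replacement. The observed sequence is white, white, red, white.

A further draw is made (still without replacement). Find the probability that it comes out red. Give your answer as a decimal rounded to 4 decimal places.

0.2727

The likelihood of the observed sequence under each hypothesis: P(data | box A) = (6/7)(5/6)(1/5)(4/4) = 1/7; P(data | box B) = (5/7)(4/6)(2/5)(3/4) = 1/7; P(data | box C) = (4/6)(3/5)(2/4)(2/3) = 2/15; P(data | box D) = (2/8)(1/7)(6/6)(0/5) = 0.
Multiplying each by its prior: 1/4 · 1/7 = 1/28, 1/4 · 1/7 = 1/28, 1/4 · 2/15 = 1/30, 1/4 · 0 = 0; with total 11/105.
Normalising, the posterior is P(box A | data) = 15/44, P(box B | data) = 15/44, P(box C | data) = 7/22, P(box D | data) = 0.
The predictive probability is P(red next | data) = (0)(15/44) + (1/3)(15/44) + (1/2)(7/22) = 3/11.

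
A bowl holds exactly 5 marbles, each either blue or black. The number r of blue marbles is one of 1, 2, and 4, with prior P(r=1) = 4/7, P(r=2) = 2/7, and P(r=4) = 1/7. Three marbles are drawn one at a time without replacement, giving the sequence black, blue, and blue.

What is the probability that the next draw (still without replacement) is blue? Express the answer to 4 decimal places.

For each hypothesis, P(data | H) works out to: P(data | r = 1) = (4/5)(1/4)(0/3) = 0; P(data | r = 2) = (3/5)(2/4)(1/3) = 1/10; P(data | r = 4) = (1/5)(4/4)(3/3) = 1/5.
Weighting by the prior gives 4/7 · 0 = 0, 2/7 · 1/10 = 1/35, 1/7 · 1/5 = 1/35; summing to 2/35.
The posterior is then P(r = 1 | data) = 0, P(r = 2 | data) = 1/2, P(r = 4 | data) = 1/2.
The predictive probability is P(blue next | data) = (0)(1/2) + (1)(1/2) = 1/2.

0.5000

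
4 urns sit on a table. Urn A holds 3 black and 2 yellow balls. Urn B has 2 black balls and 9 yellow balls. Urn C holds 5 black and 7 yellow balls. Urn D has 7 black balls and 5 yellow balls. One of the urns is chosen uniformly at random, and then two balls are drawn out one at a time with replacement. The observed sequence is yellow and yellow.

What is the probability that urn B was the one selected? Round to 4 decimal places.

0.4983

The likelihood of the observed sequence under each hypothesis: P(data | urn A) = (2/5)(2/5) = 0.16; P(data | urn B) = (9/11)(9/11) = 0.66942; P(data | urn C) = (7/12)(7/12) = 0.34028; P(data | urn D) = (5/12)(5/12) = 0.17361.
Weighting by the prior gives 1/4 · 0.16 = 0.04, 1/4 · 0.66942 = 0.16736, 1/4 · 0.34028 = 0.085069, 1/4 · 0.17361 = 0.043403; with total 0.33583.
So P(urn B | data) = (0.16736) / (0.33583) = 0.49834.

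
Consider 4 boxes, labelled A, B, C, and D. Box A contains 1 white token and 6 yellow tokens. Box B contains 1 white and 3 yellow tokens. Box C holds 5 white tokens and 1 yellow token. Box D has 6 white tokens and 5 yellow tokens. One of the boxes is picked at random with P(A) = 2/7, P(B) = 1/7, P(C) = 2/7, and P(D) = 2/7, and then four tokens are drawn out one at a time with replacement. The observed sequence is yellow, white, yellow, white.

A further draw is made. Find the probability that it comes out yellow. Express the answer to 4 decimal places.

0.5046

The likelihood of the observed sequence under each hypothesis: P(data | box A) = (6/7)(1/7)(6/7)(1/7) = 0.014994; P(data | box B) = (3/4)(1/4)(3/4)(1/4) = 0.035156; P(data | box C) = (1/6)(5/6)(1/6)(5/6) = 0.01929; P(data | box D) = (5/11)(6/11)(5/11)(6/11) = 0.061471.
Multiplying each by its prior: 2/7 · 0.014994 = 0.0042839, 1/7 · 0.035156 = 0.0050223, 2/7 · 0.01929 = 0.0055115, 2/7 · 0.061471 = 0.017563; these sum to 0.032381.
The posterior is then P(box A | data) = 0.1323, P(box B | data) = 0.1551, P(box C | data) = 0.17021, P(box D | data) = 0.54239.
Averaging over the posterior, P(yellow next | data) = (6/7)(0.1323) + (3/4)(0.1551) + (1/6)(0.17021) + (5/11)(0.54239) = 0.50463.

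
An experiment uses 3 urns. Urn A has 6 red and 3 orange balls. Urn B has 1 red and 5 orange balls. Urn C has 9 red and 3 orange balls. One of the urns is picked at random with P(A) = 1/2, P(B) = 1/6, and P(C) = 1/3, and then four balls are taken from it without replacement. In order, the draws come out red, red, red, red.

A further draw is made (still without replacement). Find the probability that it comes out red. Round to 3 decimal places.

0.532

The likelihood of the observed sequence under each hypothesis: P(data | urn A) = (6/9)(5/8)(4/7)(3/6) = 0.11905; P(data | urn B) = (1/6)(0/5) = 0; P(data | urn C) = (9/12)(8/11)(7/10)(6/9) = 0.25455.
The prior-weighted likelihoods are 1/2 · 0.11905 = 0.059524, 1/6 · 0 = 0, 1/3 · 0.25455 = 0.084848; these sum to 0.14437.
Dividing through by the total gives posterior P(urn A | data) = 0.41229, P(urn B | data) = 0, P(urn C | data) = 0.58771.
Averaging over the posterior, P(red next | data) = (2/5)(0.41229) + (5/8)(0.58771) = 0.53223.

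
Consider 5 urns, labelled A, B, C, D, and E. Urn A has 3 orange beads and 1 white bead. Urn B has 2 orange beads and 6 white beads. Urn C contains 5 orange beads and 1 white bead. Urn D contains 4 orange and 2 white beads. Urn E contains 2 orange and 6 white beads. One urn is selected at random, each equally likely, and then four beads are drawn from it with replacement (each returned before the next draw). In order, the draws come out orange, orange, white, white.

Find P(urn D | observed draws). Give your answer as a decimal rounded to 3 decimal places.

0.284

The likelihood of the observed sequence under each hypothesis: P(data | urn A) = (3/4)(3/4)(1/4)(1/4) = 0.035156; P(data | urn B) = (2/8)(2/8)(6/8)(6/8) = 0.035156; P(data | urn C) = (5/6)(5/6)(1/6)(1/6) = 0.01929; P(data | urn D) = (4/6)(4/6)(2/6)(2/6) = 0.049383; P(data | urn E) = (2/8)(2/8)(6/8)(6/8) = 0.035156.
The prior-weighted likelihoods are 1/5 · 0.035156 = 0.0070313, 1/5 · 0.035156 = 0.0070313, 1/5 · 0.01929 = 0.003858, 1/5 · 0.049383 = 0.0098765, 1/5 · 0.035156 = 0.0070313; summing to 0.034828.
Hence P(urn D | data) = (0.0098765) / (0.034828) = 0.28358.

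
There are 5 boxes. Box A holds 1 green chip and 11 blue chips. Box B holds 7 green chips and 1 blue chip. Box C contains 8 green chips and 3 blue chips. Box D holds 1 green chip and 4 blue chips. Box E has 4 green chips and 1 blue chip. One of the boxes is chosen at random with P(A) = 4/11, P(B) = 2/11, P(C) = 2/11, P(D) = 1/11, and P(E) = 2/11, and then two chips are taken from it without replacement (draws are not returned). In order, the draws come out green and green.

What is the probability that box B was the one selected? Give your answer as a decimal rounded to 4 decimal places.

The likelihood of the observed sequence under each hypothesis: P(data | box A) = (1/12)(0/11) = 0; P(data | box B) = (7/8)(6/7) = 0.75; P(data | box C) = (8/11)(7/10) = 0.50909; P(data | box D) = (1/5)(0/4) = 0; P(data | box E) = (4/5)(3/4) = 0.6.
The prior-weighted likelihoods are 4/11 · 0 = 0, 2/11 · 0.75 = 0.13636, 2/11 · 0.50909 = 0.092562, 1/11 · 0 = 0, 2/11 · 0.6 = 0.10909; with total 0.33802.
By Bayes' rule, P(box B | data) = (0.13636) / (0.33802) = 0.40342.

0.4034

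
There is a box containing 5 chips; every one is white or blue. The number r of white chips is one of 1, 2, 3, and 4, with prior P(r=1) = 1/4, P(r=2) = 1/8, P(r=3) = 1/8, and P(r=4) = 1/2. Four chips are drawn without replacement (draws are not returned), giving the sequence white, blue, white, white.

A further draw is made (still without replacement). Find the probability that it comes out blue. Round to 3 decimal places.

0.111

The likelihood of the observed sequence under each hypothesis: P(data | r = 1) = (1/5)(4/4)(0/3) = 0; P(data | r = 2) = (2/5)(3/4)(1/3)(0/2) = 0; P(data | r = 3) = (3/5)(2/4)(2/3)(1/2) = 1/10; P(data | r = 4) = (4/5)(1/4)(3/3)(2/2) = 1/5.
Multiplying each by its prior: 1/4 · 0 = 0, 1/8 · 0 = 0, 1/8 · 1/10 = 1/80, 1/2 · 1/5 = 1/10; summing to 9/80.
Normalising, the posterior is P(r = 1 | data) = 0, P(r = 2 | data) = 0, P(r = 3 | data) = 1/9, P(r = 4 | data) = 8/9.
Averaging over the posterior, P(blue next | data) = (1)(1/9) + (0)(8/9) = 1/9.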